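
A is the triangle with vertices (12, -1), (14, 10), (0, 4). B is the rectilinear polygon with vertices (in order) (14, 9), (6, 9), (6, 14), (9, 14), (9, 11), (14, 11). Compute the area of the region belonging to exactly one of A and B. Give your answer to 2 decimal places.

|A| = 71, |B| = 25, |A∩B| = 1.0758.
|A △ B| = |A| + |B| − 2·|A∩B| = 71 + 25 − 2.1515 = 93.85.

93.85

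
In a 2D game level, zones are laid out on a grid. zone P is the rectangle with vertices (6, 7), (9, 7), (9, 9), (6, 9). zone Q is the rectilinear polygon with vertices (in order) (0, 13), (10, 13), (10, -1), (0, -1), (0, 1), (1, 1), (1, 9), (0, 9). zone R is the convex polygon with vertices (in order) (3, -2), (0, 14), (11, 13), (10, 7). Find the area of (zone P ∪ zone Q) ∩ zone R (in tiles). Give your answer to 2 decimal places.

94.10

The region (zone P ∪ zone Q) ∩ zone R is the polygon with vertices (10,7), (3.778,-1), (2.812,-1), (1,8.667), (1,9), (0.938,9), (0.188,13), (10,13).
By the shoelace formula its area is 94.10.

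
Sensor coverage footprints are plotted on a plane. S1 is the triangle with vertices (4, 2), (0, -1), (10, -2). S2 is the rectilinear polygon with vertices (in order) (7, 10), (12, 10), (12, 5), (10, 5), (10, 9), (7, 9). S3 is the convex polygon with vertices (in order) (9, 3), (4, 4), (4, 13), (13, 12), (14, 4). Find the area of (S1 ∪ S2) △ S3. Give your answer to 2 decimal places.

|S1 ∪ S2| = 30.
|(S1 ∪ S2) ∩ S3| = 13.
|(S1 ∪ S2) △ S3| = 30 + 85.5 − 26 = 89.50.

89.50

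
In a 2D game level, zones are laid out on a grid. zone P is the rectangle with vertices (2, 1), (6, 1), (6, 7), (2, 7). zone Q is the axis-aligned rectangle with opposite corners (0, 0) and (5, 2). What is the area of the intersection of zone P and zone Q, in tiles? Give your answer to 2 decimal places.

3.00

|zone P∩zone Q|: x∈[2,5], y∈[1,2] → 3·1 = 3.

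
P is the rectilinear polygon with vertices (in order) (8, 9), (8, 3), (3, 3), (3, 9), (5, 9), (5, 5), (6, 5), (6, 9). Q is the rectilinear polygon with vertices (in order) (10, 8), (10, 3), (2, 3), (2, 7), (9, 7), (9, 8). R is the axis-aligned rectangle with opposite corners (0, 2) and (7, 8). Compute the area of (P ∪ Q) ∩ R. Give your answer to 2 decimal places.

|P ∪ Q| = 41.
|(P ∪ Q) ∩ R| = 23.00.

23.00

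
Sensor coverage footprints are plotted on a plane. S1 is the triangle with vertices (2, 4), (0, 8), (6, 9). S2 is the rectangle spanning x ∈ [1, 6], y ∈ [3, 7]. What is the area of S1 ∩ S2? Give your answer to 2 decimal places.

The intersection is the polygon with vertices (1,6), (1,7), (4.4,7), (2,4).
By the shoelace formula its area is 5.60.

5.60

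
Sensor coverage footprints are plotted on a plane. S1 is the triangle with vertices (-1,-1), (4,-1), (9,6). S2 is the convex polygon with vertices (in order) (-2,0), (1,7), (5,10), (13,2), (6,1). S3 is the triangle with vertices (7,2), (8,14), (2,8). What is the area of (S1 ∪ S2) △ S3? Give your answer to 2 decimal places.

|S1 ∪ S2| = 85.2879.
|(S1 ∪ S2) ∩ S3| = 21.0256.
|(S1 ∪ S2) △ S3| = 85.2879 + 33 − 42.0513 = 76.24.

76.24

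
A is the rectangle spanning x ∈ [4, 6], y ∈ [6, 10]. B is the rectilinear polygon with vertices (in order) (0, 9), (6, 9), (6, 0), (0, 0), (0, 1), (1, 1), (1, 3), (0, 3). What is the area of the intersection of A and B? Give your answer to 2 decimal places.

6.00

The intersection is the polygon with vertices (6,6), (4,6), (4,9), (6,9).
By the shoelace formula its area is 6.00.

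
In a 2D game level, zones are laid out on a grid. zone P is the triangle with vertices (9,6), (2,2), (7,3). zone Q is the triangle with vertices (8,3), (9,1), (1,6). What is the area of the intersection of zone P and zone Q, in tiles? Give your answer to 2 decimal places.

The intersection is the polygon with vertices (5.571,4.041), (7.222,3.333), (7,3), (6.091,2.818), (4.821,3.612).
By the shoelace formula its area is 1.53.

1.53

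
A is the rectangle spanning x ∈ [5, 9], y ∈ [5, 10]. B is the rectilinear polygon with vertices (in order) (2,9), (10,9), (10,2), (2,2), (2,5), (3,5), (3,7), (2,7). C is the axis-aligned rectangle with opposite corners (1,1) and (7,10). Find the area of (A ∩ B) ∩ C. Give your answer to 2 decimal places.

The region (A ∩ B) ∩ C is the polygon with vertices (5,5), (5,9), (7,9), (7,5).
By the shoelace formula its area is 8.00.

8.00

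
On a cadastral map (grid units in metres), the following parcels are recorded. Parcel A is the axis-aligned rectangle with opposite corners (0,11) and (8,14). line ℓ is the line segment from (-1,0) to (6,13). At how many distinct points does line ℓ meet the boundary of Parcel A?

The segment meets the boundary at (4.923,11).

1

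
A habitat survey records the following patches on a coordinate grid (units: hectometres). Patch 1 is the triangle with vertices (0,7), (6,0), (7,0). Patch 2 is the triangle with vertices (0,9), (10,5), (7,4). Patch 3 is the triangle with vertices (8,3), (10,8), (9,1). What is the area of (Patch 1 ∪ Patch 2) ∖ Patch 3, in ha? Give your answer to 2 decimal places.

|Patch 1 ∪ Patch 2| = 14.5.
|(Patch 1 ∪ Patch 2) ∩ Patch 3| = 0.4583.
|(Patch 1 ∪ Patch 2) ∖ Patch 3| = 14.5 − 0.4583 = 14.04.

14.04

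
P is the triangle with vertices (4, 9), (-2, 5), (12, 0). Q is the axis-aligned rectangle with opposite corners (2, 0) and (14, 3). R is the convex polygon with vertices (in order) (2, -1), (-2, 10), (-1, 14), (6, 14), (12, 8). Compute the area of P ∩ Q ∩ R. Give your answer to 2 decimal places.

1.03

The intersection is the polygon with vertices (6.444,3), (5.636,2.273), (3.6,3).
By the shoelace formula its area is 1.03.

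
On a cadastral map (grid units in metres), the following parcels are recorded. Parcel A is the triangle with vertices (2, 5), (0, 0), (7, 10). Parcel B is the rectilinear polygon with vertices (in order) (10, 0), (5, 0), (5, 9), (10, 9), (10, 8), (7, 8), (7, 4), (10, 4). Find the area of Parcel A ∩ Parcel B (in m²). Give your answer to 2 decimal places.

The intersection is the polygon with vertices (5,7.143), (5,8), (6,9), (6.3,9).
By the shoelace formula its area is 0.71.

0.71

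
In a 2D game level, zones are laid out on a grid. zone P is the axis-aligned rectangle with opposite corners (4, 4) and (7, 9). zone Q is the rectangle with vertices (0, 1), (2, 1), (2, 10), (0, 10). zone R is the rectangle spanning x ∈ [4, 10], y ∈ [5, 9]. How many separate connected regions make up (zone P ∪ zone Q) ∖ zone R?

2

(zone P ∪ zone Q) ∖ zone R splits into 2 disjoint pieces (area 3, area 18).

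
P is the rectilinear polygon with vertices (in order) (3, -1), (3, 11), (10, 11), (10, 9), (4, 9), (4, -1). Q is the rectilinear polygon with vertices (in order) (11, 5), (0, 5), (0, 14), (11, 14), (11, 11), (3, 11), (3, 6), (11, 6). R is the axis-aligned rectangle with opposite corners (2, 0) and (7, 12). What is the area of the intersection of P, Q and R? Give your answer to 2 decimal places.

1.00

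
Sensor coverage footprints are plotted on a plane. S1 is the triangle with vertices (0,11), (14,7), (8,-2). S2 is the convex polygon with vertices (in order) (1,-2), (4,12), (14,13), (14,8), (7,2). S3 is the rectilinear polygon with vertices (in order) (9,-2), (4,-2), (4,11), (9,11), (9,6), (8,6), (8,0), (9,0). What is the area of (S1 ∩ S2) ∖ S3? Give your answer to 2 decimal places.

|S1 ∩ S2| = 46.3116.
|(S1 ∩ S2) ∩ S3| = 29.8675.
|(S1 ∩ S2) ∖ S3| = 46.3116 − 29.8675 = 16.44.

16.44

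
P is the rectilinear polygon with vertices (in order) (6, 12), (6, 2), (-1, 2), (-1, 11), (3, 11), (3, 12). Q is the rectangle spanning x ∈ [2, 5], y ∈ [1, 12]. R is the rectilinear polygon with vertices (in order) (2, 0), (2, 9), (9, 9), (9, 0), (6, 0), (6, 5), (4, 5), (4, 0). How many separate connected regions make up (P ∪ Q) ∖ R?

2

(P ∪ Q) ∖ R splits into 2 disjoint pieces (area 7, area 39).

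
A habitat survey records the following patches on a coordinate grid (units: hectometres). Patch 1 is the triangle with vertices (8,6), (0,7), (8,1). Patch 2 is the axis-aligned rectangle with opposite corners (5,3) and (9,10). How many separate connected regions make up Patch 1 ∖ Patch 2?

2

Patch 1 ∖ Patch 2 splits into 2 disjoint pieces (area 7.8125, area 2.6667).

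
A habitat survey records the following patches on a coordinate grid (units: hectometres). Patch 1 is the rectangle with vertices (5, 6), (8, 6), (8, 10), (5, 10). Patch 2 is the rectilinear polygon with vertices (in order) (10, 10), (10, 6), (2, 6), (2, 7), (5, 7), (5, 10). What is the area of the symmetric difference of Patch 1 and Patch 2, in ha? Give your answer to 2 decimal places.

11.00

|Patch 1| = 12, |Patch 2| = 23, |Patch 1∩Patch 2| = 12.
|Patch 1 △ Patch 2| = |Patch 1| + |Patch 2| − 2·|Patch 1∩Patch 2| = 12 + 23 − 24 = 11.00.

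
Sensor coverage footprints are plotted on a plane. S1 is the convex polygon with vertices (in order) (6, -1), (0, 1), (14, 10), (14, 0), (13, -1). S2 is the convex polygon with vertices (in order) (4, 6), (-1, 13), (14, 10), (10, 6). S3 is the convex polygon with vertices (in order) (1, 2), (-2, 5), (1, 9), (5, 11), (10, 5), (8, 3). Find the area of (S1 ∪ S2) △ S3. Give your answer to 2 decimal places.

134.17

|S1 ∪ S2| = 137.0556.
|(S1 ∪ S2) ∩ S3| = 33.9406.
|(S1 ∪ S2) △ S3| = 137.0556 + 65 − 67.8813 = 134.17.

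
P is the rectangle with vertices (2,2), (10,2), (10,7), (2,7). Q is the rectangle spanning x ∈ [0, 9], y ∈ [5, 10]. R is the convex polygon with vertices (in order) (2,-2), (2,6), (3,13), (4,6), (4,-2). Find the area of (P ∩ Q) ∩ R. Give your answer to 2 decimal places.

3.86

The region (P ∩ Q) ∩ R is the polygon with vertices (3.857,7), (4,6), (4,5), (2,5), (2,6), (2.143,7).
By the shoelace formula its area is 3.86.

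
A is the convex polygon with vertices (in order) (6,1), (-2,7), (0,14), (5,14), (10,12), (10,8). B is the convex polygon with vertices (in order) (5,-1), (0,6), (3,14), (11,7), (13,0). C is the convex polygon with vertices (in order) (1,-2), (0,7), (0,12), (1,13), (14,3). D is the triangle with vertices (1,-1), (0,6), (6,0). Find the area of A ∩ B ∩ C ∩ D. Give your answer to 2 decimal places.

The intersection is the polygon with vertices (0.125,5.875), (2,4), (0.769,4.923), (0.132,5.816).
By the shoelace formula its area is 0.30.

0.30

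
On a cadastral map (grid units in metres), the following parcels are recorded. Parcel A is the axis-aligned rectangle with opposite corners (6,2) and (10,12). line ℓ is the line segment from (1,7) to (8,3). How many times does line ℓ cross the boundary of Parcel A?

1

The segment meets the boundary at (6,4.143).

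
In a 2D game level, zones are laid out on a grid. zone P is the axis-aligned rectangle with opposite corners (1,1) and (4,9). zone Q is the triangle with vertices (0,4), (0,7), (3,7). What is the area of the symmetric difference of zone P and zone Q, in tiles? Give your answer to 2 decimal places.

24.50

|zone P| = 24, |zone Q| = 4.5, |zone P∩zone Q| = 2.
|zone P △ zone Q| = |zone P| + |zone Q| − 2·|zone P∩zone Q| = 24 + 4.5 − 4 = 24.50.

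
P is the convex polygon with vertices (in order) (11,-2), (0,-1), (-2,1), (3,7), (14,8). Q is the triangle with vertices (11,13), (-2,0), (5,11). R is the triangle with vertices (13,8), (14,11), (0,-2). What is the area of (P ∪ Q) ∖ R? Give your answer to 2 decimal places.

117.11

|P ∪ Q| = 127.7017.
|(P ∪ Q) ∩ R| = 10.5886.
|(P ∪ Q) ∖ R| = 127.7017 − 10.5886 = 117.11.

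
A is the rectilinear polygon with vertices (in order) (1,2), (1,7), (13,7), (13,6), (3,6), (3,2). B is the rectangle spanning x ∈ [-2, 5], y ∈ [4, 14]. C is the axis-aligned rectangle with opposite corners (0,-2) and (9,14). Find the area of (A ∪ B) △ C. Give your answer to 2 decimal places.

|A ∪ B| = 82.
|(A ∪ B) ∩ C| = 58.
|(A ∪ B) △ C| = 82 + 144 − 116 = 110.00.

110.00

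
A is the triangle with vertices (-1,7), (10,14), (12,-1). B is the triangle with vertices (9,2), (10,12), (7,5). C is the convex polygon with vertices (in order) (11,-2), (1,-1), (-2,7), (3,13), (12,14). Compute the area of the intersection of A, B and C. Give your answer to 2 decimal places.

The intersection is the polygon with vertices (10,12), (9,2), (7,5).
By the shoelace formula its area is 11.50.

11.50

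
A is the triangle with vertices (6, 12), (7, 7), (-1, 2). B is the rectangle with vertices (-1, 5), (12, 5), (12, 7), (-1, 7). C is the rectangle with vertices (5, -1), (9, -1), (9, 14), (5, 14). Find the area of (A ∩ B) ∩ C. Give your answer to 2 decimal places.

1.25

The region (A ∩ B) ∩ C is the polygon with vertices (7,7), (5,5.75), (5,7).
By the shoelace formula its area is 1.25.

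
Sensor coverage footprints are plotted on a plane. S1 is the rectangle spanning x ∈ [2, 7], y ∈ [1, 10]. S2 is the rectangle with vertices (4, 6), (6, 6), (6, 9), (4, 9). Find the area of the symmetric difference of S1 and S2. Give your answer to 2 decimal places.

39.00

|S1∩S2|: x∈[4,6], y∈[6,9] → 2·3 = 6.
|S1 △ S2| = |S1| + |S2| − 2·|S1∩S2| = 45 + 6 − 12 = 39.00.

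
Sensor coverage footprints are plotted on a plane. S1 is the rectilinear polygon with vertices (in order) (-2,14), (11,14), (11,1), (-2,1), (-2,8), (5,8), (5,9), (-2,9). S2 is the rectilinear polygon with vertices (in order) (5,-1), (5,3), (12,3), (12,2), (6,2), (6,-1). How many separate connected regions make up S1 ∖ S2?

2

S1 ∖ S2 splits into 2 disjoint pieces (area 150, area 5).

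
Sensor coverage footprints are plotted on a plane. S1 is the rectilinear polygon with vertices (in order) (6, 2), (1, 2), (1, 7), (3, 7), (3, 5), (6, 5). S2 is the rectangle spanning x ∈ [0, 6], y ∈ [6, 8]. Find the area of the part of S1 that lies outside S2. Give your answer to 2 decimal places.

|S1| = 19, |S1∩S2| = 2.
|S1 ∖ S2| = |S1| − |S1∩S2| = 19 − 2 = 17.00.

17.00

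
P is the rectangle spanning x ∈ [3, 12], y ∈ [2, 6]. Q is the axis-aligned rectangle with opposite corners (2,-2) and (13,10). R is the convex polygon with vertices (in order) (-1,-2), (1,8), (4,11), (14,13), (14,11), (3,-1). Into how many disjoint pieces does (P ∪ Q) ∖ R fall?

(P ∪ Q) ∖ R splits into 2 disjoint pieces (area 65.4205, area 0.5).

2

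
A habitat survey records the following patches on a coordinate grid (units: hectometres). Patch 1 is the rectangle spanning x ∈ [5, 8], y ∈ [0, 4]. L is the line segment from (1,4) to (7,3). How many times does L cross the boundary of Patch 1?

The segment meets the boundary at (5,3.333).

1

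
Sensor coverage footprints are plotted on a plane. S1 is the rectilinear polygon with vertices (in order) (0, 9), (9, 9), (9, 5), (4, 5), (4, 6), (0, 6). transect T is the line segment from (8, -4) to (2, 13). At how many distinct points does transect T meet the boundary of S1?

The segment meets the boundary at (3.412,9), (4.824,5).

2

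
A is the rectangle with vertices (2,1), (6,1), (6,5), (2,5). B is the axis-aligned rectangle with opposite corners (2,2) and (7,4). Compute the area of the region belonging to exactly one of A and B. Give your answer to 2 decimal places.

|A∩B|: x∈[2,6], y∈[2,4] → 4·2 = 8.
|A △ B| = |A| + |B| − 2·|A∩B| = 16 + 10 − 16 = 10.00.

10.00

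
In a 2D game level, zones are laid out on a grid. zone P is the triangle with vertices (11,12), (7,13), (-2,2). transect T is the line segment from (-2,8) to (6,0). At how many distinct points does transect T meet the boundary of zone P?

2

The segment meets the boundary at (0.7,5.3), (1.391,4.609).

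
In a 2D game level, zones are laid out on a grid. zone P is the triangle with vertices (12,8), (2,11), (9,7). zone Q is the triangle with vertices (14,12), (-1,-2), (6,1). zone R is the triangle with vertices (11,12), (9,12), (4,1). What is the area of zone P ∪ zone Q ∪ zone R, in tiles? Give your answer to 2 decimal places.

42.53

By inclusion–exclusion:
Individual areas: |zone P| = 9.5, |zone Q| = 26.5, |zone R| = 11.
|zone P∩zone Q| = 1.6083.
|zone P∩zone R| = 1.784.
|zone Q∩zone R| = 1.0801.
|zone P∩zone Q∩zone R| = 0.
|zone P ∪ zone Q ∪ zone R| = 47 − 4.4725 + 0 = 42.53.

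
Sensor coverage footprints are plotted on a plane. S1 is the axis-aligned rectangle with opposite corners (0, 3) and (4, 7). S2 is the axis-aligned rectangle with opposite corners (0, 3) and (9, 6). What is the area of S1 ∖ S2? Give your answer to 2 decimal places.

|S1∩S2|: x∈[0,4], y∈[3,6] → 4·3 = 12.
|S1| = 16.
|S1 ∖ S2| = |S1| − |S1∩S2| = 16 − 12 = 4.00.

4.00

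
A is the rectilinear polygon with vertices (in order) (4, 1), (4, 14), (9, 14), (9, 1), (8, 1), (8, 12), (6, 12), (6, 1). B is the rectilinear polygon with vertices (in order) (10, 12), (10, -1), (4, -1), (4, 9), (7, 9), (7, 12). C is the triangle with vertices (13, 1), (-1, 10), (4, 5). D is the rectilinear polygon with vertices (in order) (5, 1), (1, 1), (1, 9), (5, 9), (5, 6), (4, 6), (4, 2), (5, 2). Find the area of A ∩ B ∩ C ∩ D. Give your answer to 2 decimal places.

0.46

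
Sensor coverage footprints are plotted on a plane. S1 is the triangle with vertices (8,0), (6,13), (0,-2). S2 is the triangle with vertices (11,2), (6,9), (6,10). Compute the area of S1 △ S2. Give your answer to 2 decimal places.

55.20

|S1| = 54, |S2| = 2.5, |S1∩S2| = 0.6503.
|S1 △ S2| = |S1| + |S2| − 2·|S1∩S2| = 54 + 2.5 − 1.3005 = 55.20.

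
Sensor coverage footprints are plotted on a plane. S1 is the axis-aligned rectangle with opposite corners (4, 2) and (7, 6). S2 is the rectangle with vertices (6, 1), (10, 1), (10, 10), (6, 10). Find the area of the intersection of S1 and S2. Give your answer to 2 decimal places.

4.00

|S1∩S2|: x∈[6,7], y∈[2,6] → 1·4 = 4.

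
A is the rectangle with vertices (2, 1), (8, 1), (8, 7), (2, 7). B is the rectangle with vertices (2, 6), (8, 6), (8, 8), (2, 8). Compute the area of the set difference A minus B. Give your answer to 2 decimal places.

30.00

|A∩B|: x∈[2,8], y∈[6,7] → 6·1 = 6.
|A| = 36.
|A ∖ B| = |A| − |A∩B| = 36 − 6 = 30.00.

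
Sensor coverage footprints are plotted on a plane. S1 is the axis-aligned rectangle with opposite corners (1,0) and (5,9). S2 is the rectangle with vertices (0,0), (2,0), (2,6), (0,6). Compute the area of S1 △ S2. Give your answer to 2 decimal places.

|S1∩S2|: x∈[1,2], y∈[0,6] → 1·6 = 6.
|S1 △ S2| = |S1| + |S2| − 2·|S1∩S2| = 36 + 12 − 12 = 36.00.

36.00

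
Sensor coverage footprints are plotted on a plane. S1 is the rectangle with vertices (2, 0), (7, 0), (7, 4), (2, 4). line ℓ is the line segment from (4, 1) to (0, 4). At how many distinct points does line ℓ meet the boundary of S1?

1

The segment meets the boundary at (2,2.5).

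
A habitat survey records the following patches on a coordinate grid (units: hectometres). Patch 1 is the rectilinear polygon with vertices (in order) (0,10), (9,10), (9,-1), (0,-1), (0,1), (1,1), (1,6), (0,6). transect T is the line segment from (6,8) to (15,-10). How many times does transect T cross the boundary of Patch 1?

The segment meets the boundary at (9,2).

1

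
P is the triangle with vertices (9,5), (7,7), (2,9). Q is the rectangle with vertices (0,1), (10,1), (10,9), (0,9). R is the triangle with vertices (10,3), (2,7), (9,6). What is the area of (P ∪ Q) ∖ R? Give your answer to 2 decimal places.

70.00

|P ∪ Q| = 80.
|(P ∪ Q) ∩ R| = 10.
|(P ∪ Q) ∖ R| = 80 − 10 = 70.00.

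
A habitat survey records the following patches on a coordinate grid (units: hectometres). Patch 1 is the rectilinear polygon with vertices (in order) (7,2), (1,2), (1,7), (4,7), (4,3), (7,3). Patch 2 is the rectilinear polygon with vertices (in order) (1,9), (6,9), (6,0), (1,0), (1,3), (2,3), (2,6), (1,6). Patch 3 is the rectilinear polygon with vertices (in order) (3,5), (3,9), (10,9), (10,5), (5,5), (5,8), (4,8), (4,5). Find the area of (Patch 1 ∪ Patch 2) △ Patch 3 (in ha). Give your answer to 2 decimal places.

|Patch 1 ∪ Patch 2| = 46.
|(Patch 1 ∪ Patch 2) ∩ Patch 3| = 9.
|(Patch 1 ∪ Patch 2) △ Patch 3| = 46 + 25 − 18 = 53.00.

53.00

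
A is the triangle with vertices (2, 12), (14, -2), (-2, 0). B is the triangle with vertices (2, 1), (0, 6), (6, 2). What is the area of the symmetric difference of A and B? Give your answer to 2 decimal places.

89.00

|A| = 100, |B| = 11, |A∩B| = 11.
|A △ B| = |A| + |B| − 2·|A∩B| = 100 + 11 − 22 = 89.00.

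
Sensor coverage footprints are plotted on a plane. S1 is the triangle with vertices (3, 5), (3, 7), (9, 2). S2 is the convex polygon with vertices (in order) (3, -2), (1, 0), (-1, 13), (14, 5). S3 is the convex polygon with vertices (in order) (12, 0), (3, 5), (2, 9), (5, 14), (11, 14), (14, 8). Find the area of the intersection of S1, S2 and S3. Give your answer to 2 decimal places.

The intersection is the polygon with vertices (9,2), (3,5), (3,7).
By the shoelace formula its area is 6.00.

6.00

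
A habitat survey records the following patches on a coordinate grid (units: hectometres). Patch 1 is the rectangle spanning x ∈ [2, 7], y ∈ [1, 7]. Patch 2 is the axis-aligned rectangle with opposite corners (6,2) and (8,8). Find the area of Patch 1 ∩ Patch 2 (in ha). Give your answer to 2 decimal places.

|Patch 1∩Patch 2|: x∈[6,7], y∈[2,7] → 1·5 = 5.

5.00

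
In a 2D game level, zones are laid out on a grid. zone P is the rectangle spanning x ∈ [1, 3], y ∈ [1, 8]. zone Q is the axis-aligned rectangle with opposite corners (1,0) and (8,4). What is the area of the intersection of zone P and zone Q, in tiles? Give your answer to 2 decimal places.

6.00

|zone P∩zone Q|: x∈[1,3], y∈[1,4] → 2·3 = 6.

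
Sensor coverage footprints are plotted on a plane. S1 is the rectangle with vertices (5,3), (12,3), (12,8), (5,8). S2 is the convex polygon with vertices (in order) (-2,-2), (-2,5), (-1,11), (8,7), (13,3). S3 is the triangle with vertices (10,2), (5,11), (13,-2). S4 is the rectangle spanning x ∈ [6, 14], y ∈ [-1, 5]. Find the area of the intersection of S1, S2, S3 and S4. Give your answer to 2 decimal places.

0.84

The intersection is the polygon with vertices (8.333,5), (8.692,5), (9.923,3), (9.444,3).
By the shoelace formula its area is 0.84.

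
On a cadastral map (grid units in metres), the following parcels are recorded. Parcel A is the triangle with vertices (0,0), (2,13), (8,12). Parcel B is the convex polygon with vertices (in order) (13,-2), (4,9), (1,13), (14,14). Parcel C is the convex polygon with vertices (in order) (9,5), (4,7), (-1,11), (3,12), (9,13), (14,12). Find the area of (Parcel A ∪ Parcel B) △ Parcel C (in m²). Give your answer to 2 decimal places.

|Parcel A ∪ Parcel B| = 128.2063.
|(Parcel A ∪ Parcel B) ∩ Parcel C| = 61.42.
|(Parcel A ∪ Parcel B) △ Parcel C| = 128.2063 + 66 − 122.8399 = 71.37.

71.37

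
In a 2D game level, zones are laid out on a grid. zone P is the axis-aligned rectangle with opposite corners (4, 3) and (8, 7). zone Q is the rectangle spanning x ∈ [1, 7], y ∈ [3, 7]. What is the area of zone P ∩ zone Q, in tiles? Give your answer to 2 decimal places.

12.00

|zone P∩zone Q|: x∈[4,7], y∈[3,7] → 3·4 = 12.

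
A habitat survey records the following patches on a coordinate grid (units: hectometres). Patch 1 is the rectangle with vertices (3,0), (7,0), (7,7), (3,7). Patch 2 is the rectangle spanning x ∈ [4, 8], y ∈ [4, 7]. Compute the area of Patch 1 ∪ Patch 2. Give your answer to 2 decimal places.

By inclusion–exclusion:
Individual areas: |Patch 1| = 28, |Patch 2| = 12.
|Patch 1∩Patch 2|: x∈[4,7], y∈[4,7] → 3·3 = 9.
|Patch 1 ∪ Patch 2| = 40 − 9 = 31.00.

31.00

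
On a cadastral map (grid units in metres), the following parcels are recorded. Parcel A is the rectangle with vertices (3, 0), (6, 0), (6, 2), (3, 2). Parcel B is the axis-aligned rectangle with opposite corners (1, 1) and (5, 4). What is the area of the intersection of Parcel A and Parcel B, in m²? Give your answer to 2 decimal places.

2.00

|Parcel A∩Parcel B|: x∈[3,5], y∈[1,2] → 2·1 = 2.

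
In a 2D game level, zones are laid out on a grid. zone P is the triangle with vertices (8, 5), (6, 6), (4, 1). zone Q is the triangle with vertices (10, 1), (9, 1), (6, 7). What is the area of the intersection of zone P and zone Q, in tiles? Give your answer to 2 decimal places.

0.37

The intersection is the polygon with vertices (7,5.5), (7.6,4.6), (7.333,4.333), (6.667,5.667).
By the shoelace formula its area is 0.37.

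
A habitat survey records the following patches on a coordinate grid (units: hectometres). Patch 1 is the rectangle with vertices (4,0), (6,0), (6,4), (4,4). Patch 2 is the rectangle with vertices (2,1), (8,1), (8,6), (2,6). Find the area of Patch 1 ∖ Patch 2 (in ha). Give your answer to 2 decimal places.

2.00

|Patch 1∩Patch 2|: x∈[4,6], y∈[1,4] → 2·3 = 6.
|Patch 1| = 8.
|Patch 1 ∖ Patch 2| = |Patch 1| − |Patch 1∩Patch 2| = 8 − 6 = 2.00.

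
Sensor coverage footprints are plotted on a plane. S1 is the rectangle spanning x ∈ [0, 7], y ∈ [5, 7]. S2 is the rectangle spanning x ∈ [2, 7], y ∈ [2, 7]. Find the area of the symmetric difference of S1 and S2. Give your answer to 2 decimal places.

19.00

|S1∩S2|: x∈[2,7], y∈[5,7] → 5·2 = 10.
|S1 △ S2| = |S1| + |S2| − 2·|S1∩S2| = 14 + 25 − 20 = 19.00.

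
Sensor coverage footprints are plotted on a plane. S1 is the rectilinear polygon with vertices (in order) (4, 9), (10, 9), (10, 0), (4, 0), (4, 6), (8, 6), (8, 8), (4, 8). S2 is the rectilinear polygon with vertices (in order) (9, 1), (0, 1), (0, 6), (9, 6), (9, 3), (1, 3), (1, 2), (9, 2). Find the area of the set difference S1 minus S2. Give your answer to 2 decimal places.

|S1| = 46, |S1∩S2| = 20.
|S1 ∖ S2| = |S1| − |S1∩S2| = 46 − 20 = 26.00.

26.00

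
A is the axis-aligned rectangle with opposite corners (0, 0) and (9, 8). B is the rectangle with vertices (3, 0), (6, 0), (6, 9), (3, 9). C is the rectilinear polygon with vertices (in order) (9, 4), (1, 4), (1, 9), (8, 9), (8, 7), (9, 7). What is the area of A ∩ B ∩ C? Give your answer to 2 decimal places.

The intersection is the polygon with vertices (6,4), (3,4), (3,8), (6,8).
By the shoelace formula its area is 12.00.

12.00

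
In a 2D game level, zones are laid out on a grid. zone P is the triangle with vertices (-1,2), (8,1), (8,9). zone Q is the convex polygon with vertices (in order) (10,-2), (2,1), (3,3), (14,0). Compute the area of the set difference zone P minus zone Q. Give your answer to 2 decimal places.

|zone P| = 36, |zone P∩zone Q| = 5.6962.
|zone P ∖ zone Q| = |zone P| − |zone P∩zone Q| = 36 − 5.6962 = 30.30.

30.30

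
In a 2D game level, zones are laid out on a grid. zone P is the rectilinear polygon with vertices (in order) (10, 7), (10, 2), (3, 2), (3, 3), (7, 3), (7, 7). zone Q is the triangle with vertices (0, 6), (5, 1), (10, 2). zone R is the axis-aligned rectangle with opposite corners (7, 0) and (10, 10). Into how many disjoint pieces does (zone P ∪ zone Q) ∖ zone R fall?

(zone P ∪ zone Q) ∖ zone R is a single connected region.

1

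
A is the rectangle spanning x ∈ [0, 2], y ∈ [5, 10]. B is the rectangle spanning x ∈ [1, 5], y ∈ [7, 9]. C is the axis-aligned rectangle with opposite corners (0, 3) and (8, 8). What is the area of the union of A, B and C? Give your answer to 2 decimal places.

By inclusion–exclusion:
Individual areas: |A| = 10, |B| = 8, |C| = 40.
|A∩B|: x∈[1,2], y∈[7,9] → 1·2 = 2.
|A∩C|: x∈[0,2], y∈[5,8] → 2·3 = 6.
|B∩C|: x∈[1,5], y∈[7,8] → 4·1 = 4.
|A∩B∩C| = 1.
|A ∪ B ∪ C| = 58 − 12 + 1 = 47.00.

47.00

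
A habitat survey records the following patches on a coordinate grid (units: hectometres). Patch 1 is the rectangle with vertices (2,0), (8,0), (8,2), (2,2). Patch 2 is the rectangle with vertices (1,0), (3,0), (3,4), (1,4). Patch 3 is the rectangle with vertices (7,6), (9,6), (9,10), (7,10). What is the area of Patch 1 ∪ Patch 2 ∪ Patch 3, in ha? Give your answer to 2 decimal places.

26.00

By inclusion–exclusion:
Individual areas: |Patch 1| = 12, |Patch 2| = 8, |Patch 3| = 8.
|Patch 1∩Patch 2|: x∈[2,3], y∈[0,2] → 1·2 = 2.
|Patch 1∩Patch 3| = 0 (no overlap).
|Patch 2∩Patch 3| = 0 (no overlap).
|Patch 1∩Patch 2∩Patch 3| = 0.
|Patch 1 ∪ Patch 2 ∪ Patch 3| = 28 − 2 + 0 = 26.00.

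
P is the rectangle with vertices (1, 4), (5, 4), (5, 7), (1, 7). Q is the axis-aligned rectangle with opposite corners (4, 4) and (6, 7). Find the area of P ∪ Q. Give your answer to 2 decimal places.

15.00

By inclusion–exclusion:
Individual areas: |P| = 12, |Q| = 6.
|P∩Q|: x∈[4,5], y∈[4,7] → 1·3 = 3.
|P ∪ Q| = 18 − 3 = 15.00.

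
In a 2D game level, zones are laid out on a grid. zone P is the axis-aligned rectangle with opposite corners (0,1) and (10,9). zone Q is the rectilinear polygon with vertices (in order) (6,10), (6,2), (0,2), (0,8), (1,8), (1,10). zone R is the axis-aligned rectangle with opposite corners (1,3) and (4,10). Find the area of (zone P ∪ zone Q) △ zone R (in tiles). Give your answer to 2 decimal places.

64.00

|zone P ∪ zone Q| = 85.
|(zone P ∪ zone Q) ∩ zone R| = 21.
|(zone P ∪ zone Q) △ zone R| = 85 + 21 − 42 = 64.00.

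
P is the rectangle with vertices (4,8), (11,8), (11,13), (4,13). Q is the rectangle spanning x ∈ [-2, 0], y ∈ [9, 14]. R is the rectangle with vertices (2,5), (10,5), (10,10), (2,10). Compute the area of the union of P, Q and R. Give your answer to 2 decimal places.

73.00

By inclusion–exclusion:
Individual areas: |P| = 35, |Q| = 10, |R| = 40.
|P∩Q| = 0 (no overlap).
|P∩R|: x∈[4,10], y∈[8,10] → 6·2 = 12.
|Q∩R| = 0 (no overlap).
|P∩Q∩R| = 0.
|P ∪ Q ∪ R| = 85 − 12 + 0 = 73.00.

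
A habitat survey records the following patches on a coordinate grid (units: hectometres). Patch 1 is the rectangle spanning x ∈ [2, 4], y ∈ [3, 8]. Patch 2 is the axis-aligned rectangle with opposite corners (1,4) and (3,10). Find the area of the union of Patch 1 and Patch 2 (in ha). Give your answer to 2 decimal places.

18.00

By inclusion–exclusion:
Individual areas: |Patch 1| = 10, |Patch 2| = 12.
|Patch 1∩Patch 2|: x∈[2,3], y∈[4,8] → 1·4 = 4.
|Patch 1 ∪ Patch 2| = 22 − 4 = 18.00.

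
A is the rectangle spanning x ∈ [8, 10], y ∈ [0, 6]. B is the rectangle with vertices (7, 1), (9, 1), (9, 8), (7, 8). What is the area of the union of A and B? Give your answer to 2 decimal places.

21.00

By inclusion–exclusion:
Individual areas: |A| = 12, |B| = 14.
|A∩B|: x∈[8,9], y∈[1,6] → 1·5 = 5.
|A ∪ B| = 26 − 5 = 21.00.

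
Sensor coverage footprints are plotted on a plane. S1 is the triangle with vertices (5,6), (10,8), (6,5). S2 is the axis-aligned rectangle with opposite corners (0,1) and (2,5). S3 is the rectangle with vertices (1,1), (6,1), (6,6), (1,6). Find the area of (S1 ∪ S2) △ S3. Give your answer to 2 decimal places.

27.50

|S1 ∪ S2| = 11.5.
|(S1 ∪ S2) ∩ S3| = 4.5.
|(S1 ∪ S2) △ S3| = 11.5 + 25 − 9 = 27.50.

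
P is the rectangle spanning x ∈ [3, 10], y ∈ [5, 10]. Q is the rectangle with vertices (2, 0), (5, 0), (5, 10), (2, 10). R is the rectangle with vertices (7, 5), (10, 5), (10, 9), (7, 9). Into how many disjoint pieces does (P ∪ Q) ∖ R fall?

(P ∪ Q) ∖ R is a single connected region.

1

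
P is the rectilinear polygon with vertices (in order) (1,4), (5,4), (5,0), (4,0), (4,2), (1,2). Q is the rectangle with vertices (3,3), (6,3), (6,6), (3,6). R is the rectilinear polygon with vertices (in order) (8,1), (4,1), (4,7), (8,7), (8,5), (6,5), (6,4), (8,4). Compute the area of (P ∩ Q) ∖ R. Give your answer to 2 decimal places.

1.00

|P ∩ Q| = 2.
|(P ∩ Q) ∩ R| = 1.
|(P ∩ Q) ∖ R| = 2 − 1 = 1.00.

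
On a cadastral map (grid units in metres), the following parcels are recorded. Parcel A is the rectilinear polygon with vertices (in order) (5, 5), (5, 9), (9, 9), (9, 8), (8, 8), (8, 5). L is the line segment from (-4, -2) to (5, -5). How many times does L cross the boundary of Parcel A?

The segment lies entirely outside Parcel A and never meets its boundary.

0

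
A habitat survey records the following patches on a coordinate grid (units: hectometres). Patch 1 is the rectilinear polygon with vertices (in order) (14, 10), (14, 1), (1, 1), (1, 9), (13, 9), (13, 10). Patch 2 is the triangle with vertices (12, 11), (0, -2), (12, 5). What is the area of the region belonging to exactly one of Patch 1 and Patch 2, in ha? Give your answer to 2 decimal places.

79.81

|Patch 1| = 105, |Patch 2| = 36, |Patch 1∩Patch 2| = 30.5934.
|Patch 1 △ Patch 2| = |Patch 1| + |Patch 2| − 2·|Patch 1∩Patch 2| = 105 + 36 − 61.1868 = 79.81.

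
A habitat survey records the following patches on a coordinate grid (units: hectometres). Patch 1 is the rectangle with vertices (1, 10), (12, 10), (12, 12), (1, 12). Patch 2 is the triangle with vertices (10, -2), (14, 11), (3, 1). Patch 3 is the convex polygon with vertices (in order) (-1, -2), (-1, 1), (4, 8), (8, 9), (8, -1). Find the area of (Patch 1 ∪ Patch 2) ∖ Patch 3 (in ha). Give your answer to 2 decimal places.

56.80

|Patch 1 ∪ Patch 2| = 73.5.
|(Patch 1 ∪ Patch 2) ∩ Patch 3| = 16.7019.
|(Patch 1 ∪ Patch 2) ∖ Patch 3| = 73.5 − 16.7019 = 56.80.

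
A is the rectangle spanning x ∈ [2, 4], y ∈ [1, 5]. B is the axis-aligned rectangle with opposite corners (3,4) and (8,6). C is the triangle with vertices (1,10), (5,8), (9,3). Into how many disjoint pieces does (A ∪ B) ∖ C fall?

(A ∪ B) ∖ C splits into 2 disjoint pieces (area 14.4286, area 1.225).

2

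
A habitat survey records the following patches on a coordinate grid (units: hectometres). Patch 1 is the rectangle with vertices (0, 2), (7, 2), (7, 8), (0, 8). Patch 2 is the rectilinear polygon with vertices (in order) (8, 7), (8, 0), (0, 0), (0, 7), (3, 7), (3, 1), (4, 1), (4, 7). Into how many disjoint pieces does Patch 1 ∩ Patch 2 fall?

2

Patch 1 ∩ Patch 2 splits into 2 disjoint pieces (area 15, area 15).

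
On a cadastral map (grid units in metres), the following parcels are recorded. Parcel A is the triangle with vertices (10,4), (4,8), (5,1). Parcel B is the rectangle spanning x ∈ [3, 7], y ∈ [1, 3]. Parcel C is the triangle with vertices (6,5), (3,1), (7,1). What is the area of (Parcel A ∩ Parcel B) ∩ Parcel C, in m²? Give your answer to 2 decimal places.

The region (Parcel A ∩ Parcel B) ∩ Parcel C is the polygon with vertices (6.5,3), (6.739,2.043), (5,1), (4.714,3).
By the shoelace formula its area is 2.74.

2.74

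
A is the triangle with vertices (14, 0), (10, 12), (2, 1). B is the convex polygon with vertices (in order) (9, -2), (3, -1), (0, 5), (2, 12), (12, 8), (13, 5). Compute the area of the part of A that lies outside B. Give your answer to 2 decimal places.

|A| = 70, |A∩B| = 57.5162.
|A ∖ B| = |A| − |A∩B| = 70 − 57.5162 = 12.48.

12.48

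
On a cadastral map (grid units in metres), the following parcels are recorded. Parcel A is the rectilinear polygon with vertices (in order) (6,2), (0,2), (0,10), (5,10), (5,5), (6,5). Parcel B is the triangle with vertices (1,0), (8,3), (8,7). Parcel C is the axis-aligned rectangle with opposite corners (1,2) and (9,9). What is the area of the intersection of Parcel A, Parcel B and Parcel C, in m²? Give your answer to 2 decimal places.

The intersection is the polygon with vertices (6,5), (6,2.143), (5.667,2), (3,2).
By the shoelace formula its area is 4.48.

4.48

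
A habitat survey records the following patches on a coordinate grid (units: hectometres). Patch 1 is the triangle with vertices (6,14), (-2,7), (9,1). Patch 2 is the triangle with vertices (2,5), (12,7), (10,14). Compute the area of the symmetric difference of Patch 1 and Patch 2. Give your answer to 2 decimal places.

73.58

|Patch 1| = 62.5, |Patch 2| = 37, |Patch 1∩Patch 2| = 12.9612.
|Patch 1 △ Patch 2| = |Patch 1| + |Patch 2| − 2·|Patch 1∩Patch 2| = 62.5 + 37 − 25.9224 = 73.58.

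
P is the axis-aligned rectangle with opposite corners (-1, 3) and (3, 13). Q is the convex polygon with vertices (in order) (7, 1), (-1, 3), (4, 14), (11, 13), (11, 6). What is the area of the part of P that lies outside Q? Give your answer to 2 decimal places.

|P| = 40, |P∩Q| = 17.6.
|P ∖ Q| = |P| − |P∩Q| = 40 − 17.6 = 22.40.

22.40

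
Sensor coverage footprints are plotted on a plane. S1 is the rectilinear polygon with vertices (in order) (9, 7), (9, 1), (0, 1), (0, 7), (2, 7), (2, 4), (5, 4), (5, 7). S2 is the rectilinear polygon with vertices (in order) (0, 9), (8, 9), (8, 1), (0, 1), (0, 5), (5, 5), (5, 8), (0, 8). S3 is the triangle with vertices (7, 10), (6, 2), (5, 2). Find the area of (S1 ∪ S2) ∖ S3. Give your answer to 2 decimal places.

55.06

|S1 ∪ S2| = 59.
|(S1 ∪ S2) ∩ S3| = 3.9375.
|(S1 ∪ S2) ∖ S3| = 59 − 3.9375 = 55.06.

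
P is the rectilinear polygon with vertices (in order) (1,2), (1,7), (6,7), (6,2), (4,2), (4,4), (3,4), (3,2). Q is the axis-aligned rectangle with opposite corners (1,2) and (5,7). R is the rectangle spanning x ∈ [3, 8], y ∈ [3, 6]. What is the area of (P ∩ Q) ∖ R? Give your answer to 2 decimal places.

|P ∩ Q| = 18.
|(P ∩ Q) ∩ R| = 5.
|(P ∩ Q) ∖ R| = 18 − 5 = 13.00.

13.00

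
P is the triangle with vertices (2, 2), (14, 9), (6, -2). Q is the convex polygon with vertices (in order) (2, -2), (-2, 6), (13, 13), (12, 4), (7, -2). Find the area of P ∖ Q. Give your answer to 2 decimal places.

|P| = 38, |P∩Q| = 36.9576.
|P ∖ Q| = |P| − |P∩Q| = 38 − 36.9576 = 1.04.

1.04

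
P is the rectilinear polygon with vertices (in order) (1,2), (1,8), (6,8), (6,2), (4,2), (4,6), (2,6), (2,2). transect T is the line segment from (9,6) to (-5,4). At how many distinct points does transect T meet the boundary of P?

4

The segment meets the boundary at (4,5.286), (2,5), (6,5.571), (1,4.857).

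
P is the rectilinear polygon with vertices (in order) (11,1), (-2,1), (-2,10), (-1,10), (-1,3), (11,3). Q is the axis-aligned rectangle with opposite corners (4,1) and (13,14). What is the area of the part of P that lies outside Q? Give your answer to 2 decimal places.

19.00

|P| = 33, |P∩Q| = 14.
|P ∖ Q| = |P| − |P∩Q| = 33 − 14 = 19.00.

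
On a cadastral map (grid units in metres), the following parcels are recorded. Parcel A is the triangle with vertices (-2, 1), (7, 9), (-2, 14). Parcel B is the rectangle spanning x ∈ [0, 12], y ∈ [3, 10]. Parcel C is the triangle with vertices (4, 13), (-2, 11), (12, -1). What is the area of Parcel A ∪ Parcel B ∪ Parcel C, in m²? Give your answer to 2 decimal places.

124.65

By inclusion–exclusion:
Individual areas: |Parcel A| = 58.5, |Parcel B| = 84, |Parcel C| = 50.
|Parcel A∩Parcel B| = 27.85.
|Parcel A∩Parcel C| = 24.4431.
|Parcel B∩Parcel C| = 30.9524.
|Parcel A∩Parcel B∩Parcel C| = 15.3913.
|Parcel A ∪ Parcel B ∪ Parcel C| = 192.5 − 83.2455 + 15.3913 = 124.65.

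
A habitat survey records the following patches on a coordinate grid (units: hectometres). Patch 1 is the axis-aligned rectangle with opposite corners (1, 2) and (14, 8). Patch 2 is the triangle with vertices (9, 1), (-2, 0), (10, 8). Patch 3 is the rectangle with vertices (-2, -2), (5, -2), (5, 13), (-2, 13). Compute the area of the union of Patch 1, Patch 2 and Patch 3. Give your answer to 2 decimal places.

By inclusion–exclusion:
Individual areas: |Patch 1| = 78, |Patch 2| = 38, |Patch 3| = 105.
|Patch 1∩Patch 2| = 24.4286.
|Patch 1∩Patch 3|: x∈[1,5], y∈[2,8] → 4·6 = 24.
|Patch 2∩Patch 3| = 14.1061.
|Patch 1∩Patch 2∩Patch 3| = 5.3333.
|Patch 1 ∪ Patch 2 ∪ Patch 3| = 221 − 62.5346 + 5.3333 = 163.80.

163.80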